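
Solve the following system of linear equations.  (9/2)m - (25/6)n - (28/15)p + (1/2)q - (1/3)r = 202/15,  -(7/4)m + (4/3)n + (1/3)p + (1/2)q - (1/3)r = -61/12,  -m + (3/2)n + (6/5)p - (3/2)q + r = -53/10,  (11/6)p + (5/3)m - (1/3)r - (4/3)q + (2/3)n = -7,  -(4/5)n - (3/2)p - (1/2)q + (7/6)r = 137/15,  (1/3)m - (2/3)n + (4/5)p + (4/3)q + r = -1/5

no solution

Row-reduce:
R1 ← R1 / (9/2).
R2 ← R2 + 7/4·R1.
R3 ← R3 + 1·R1.
R4 ← R4 − 5/3·R1.
R6 ← R6 − 1/3·R1.
R2 ← R2 / (-31/108).
R1 ← R1 + 25/27·R2.
R3 ← R3 − 31/54·R2.
R4 ← R4 − 179/81·R2.
R5 ← R5 + 4/5·R2.
R6 ← R6 + 29/81·R2.
Swap R3 and R4.
R3 ← R3 / (-463/930).
R1 ← R1 − 132/155·R3.
R2 ← R2 − 212/155·R3.
R5 ← R5 + 629/1550·R3.
R6 ← R6 − 664/465·R3.
Swap R4 and R5.
R4 ← R4 / (-25723/4630).
R1 ← R1 − 2046/463·R4.
R2 ← R2 − 3749/463·R4.
R3 ← R3 + 3560/463·R4.
R6 ← R6 − 15848/1389·R4.
Swap R5 and R6.
R5 ← R5 / (495571/231507).
R1 ← R1 + 16346/25723·R5.
R2 ← R2 + 53345/77169·R5.
R3 ← R3 + 5950/77169·R5.
R4 ← R4 + 76859/77169·R5.
Row 6 reduces to 0 = -2, a contradiction. The system is inconsistent.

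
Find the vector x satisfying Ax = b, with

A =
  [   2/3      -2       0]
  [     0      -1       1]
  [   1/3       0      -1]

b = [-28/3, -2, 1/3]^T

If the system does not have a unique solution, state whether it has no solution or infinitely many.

no solution

Row-reduce:
R1 ← R1 / (2/3).
R3 ← R3 − 1/3·R1.
R2 ← R2 / (-1).
R1 ← R1 + 3·R2.
R3 ← R3 − 1·R2.
Row 3 reduces to 0 = 3, a contradiction. The system is inconsistent.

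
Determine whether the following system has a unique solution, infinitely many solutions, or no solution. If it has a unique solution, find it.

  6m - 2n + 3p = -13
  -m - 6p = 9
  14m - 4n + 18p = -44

infinitely many solutions

Row-reduce:
R1 ← R1 / (6).
R2 ← R2 + 1·R1.
R3 ← R3 − 14·R1.
R2 ← R2 / (-1/3).
R1 ← R1 + 1/3·R2.
R3 ← R3 − 2/3·R2.
Rank is 2 with 3 unknowns, leaving p free.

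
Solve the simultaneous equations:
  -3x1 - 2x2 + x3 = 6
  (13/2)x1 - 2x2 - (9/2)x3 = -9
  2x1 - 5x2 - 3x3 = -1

no solution

Row-reduce:
R1 ← R1 / (-3).
R2 ← R2 − 13/2·R1.
R3 ← R3 − 2·R1.
R2 ← R2 / (-19/3).
R1 ← R1 − 2/3·R2.
R3 ← R3 + 19/3·R2.
Row 3 reduces to 0 = -1, a contradiction. The system is inconsistent.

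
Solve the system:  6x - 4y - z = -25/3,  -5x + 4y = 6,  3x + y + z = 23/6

x = 0, y = 3/2, z = 7/3

Row-reduce the augmented matrix:
R1 ← R1 / (6).
R2 ← R2 + 5·R1.
R3 ← R3 − 3·R1.
R2 ← R2 / (2/3).
R1 ← R1 + 2/3·R2.
R3 ← R3 − 3·R2.
R3 ← R3 / (21/4).
R1 ← R1 + 1·R3.
R2 ← R2 + 5/4·R3.
Reading off the reduced rows gives x = 0, y = 3/2, z = 7/3.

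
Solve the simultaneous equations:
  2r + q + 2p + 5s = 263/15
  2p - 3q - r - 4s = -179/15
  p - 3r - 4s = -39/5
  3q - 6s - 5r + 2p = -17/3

Row-reduce the augmented matrix:
R1 ← R1 / (2).
R2 ← R2 − 2·R1.
R3 ← R3 − 1·R1.
R4 ← R4 − 2·R1.
R2 ← R2 / (-4).
R1 ← R1 − 1/2·R2.
R3 ← R3 + 1/2·R2.
R4 ← R4 − 2·R2.
R3 ← R3 / (-29/8).
R1 ← R1 − 5/8·R3.
R2 ← R2 − 3/4·R3.
R4 ← R4 + 17/2·R3.
R4 ← R4 / (-84/29).
R1 ← R1 − 13/29·R4.
R2 ← R2 − 33/29·R4.
R3 ← R3 − 43/29·R4.
Reading off the reduced rows gives p = 5/3, q = 5/3, r = -2/5, s = 8/3.

p = 5/3, q = 5/3, r = -2/5, s = 8/3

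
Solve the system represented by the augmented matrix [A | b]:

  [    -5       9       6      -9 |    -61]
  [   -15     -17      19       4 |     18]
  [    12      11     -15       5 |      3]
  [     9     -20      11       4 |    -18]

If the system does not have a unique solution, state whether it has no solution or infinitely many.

Row-reduce the augmented matrix:
R1 ← R1 / (-5).
R2 ← R2 + 15·R1.
R3 ← R3 − 12·R1.
R4 ← R4 − 9·R1.
R2 ← R2 / (-44).
R1 ← R1 + 9/5·R2.
R3 ← R3 − 163/5·R2.
R4 ← R4 + 19/5·R2.
R3 ← R3 / (31/220).
R1 ← R1 + 273/220·R3.
R2 ← R2 + 1/44·R3.
R4 ← R4 − 4777/220·R3.
R4 ← R4 / (-30882/31).
R1 ← R1 − 1755/31·R4.
R2 ← R2 − 10/31·R4.
R3 ← R3 − 1401/31·R4.
Reading off the reduced rows gives x_1 = -4, x_2 = -4, x_3 = -6, x_4 = 1.

x_1 = -4, x_2 = -4, x_3 = -6, x_4 = 1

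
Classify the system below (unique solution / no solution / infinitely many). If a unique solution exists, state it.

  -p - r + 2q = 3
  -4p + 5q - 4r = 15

infinitely many solutions

Row-reduce:
R1 ← R1 / (-1).
R2 ← R2 + 4·R1.
R2 ← R2 / (-3).
R1 ← R1 + 2·R2.
Rank is 2 with 3 unknowns, leaving r free.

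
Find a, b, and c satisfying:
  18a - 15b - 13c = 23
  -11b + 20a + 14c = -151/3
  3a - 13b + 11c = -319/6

Row-reduce the augmented matrix:
R1 ← R1 / (18).
R2 ← R2 − 20·R1.
R3 ← R3 − 3·R1.
R2 ← R2 / (17/3).
R1 ← R1 + 5/6·R2.
R3 ← R3 + 21/2·R2.
R3 ← R3 / (6719/102).
R1 ← R1 − 353/102·R3.
R2 ← R2 − 256/51·R3.
Reading off the reduced rows gives a = 1/2, b = 5/3, c = -3.

a = 1/2, b = 5/3, c = -3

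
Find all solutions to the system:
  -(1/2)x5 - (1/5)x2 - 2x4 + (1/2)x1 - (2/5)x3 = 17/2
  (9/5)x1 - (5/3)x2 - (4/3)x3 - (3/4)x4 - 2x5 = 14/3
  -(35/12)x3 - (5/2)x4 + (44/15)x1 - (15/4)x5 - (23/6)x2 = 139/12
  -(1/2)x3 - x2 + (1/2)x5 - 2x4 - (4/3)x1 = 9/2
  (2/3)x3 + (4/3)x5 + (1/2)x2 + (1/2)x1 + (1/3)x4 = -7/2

infinitely many solutions

Row-reduce:
R1 ← R1 / (1/2).
R2 ← R2 − 9/5·R1.
R3 ← R3 − 44/15·R1.
R4 ← R4 + 4/3·R1.
R5 ← R5 − 1/2·R1.
R2 ← R2 / (-71/75).
R1 ← R1 + 2/5·R2.
R3 ← R3 + 133/50·R2.
R4 ← R4 + 23/15·R2.
R5 ← R5 − 7/10·R2.
R3 ← R3 / (-247/284).
R1 ← R1 + 60/71·R3.
R2 ← R2 + 8/71·R3.
R4 ← R4 + 247/142·R3.
R5 ← R5 − 244/213·R3.
Swap R4 and R5.
R4 ← R4 / (-81931/17784).
R1 ← R1 − 945/494·R4.
R2 ← R2 + 16781/2964·R4.
R3 ← R3 − 15149/1482·R4.
Rank is 4 with 5 unknowns, leaving x5 free.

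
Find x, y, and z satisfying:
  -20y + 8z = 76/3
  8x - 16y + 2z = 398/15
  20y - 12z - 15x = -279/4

x = 9/4, y = -1/5, z = 8/3

Row-reduce the augmented matrix:
Swap R1 and R2.
R1 ← R1 / (8).
R3 ← R3 + 15·R1.
R2 ← R2 / (-20).
R1 ← R1 + 2·R2.
R3 ← R3 + 10·R2.
R3 ← R3 / (-49/4).
R1 ← R1 + 11/20·R3.
R2 ← R2 + 2/5·R3.
Reading off the reduced rows gives x = 9/4, y = -1/5, z = 8/3.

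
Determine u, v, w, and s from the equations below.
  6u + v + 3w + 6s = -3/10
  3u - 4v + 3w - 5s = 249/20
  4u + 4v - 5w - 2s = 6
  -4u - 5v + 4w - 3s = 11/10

u = 5/4, v = 0, w = 2/5, s = -3/2

Row-reduce the augmented matrix:
R1 ← R1 / (6).
R2 ← R2 − 3·R1.
R3 ← R3 − 4·R1.
R4 ← R4 + 4·R1.
R2 ← R2 / (-9/2).
R1 ← R1 − 1/6·R2.
R3 ← R3 − 10/3·R2.
R4 ← R4 + 13/3·R2.
R3 ← R3 / (-53/9).
R1 ← R1 − 5/9·R3.
R2 ← R2 + 1/3·R3.
R4 ← R4 − 41/9·R3.
R4 ← R4 / (-83/159).
R1 ← R1 + 67/159·R4.
R2 ← R2 − 130/53·R4.
R3 ← R3 − 322/159·R4.
Reading off the reduced rows gives u = 5/4, v = 0, w = 2/5, s = -3/2.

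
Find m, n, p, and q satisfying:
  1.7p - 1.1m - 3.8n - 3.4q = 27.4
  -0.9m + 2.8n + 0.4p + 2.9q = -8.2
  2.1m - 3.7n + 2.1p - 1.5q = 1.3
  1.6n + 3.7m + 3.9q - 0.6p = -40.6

Row-reduce the augmented matrix:
R1 ← R1 / (-11/10).
R2 ← R2 + 9/10·R1.
R3 ← R3 − 21/10·R1.
R4 ← R4 − 37/10·R1.
R2 ← R2 / (65/11).
R1 ← R1 − 38/11·R2.
R3 ← R3 + 241/22·R2.
R4 ← R4 + 123/11·R2.
R3 ← R3 / (4561/1300).
R1 ← R1 + 314/325·R3.
R2 ← R2 + 109/650·R3.
R4 ← R4 − 1054/325·R3.
R4 ← R4 / (3947/4561).
R1 ← R1 − 10703/22805·R4.
R2 ← R2 − 24699/22805·R4.
R3 ← R3 − 3305/4561·R4.
Reading off the reduced rows gives m = -6, n = -1, p = 2, q = -4.

m = -6, n = -1, p = 2, q = -4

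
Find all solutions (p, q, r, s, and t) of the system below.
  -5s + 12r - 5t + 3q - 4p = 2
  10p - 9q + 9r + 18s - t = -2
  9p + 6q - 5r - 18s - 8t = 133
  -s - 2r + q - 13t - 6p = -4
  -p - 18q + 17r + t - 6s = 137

Row-reduce the augmented matrix:
R1 ← R1 / (-4).
R2 ← R2 − 10·R1.
R3 ← R3 − 9·R1.
R4 ← R4 + 6·R1.
R5 ← R5 + 1·R1.
R2 ← R2 / (-3/2).
R1 ← R1 + 3/4·R2.
R3 ← R3 − 51/4·R2.
R4 ← R4 + 7/2·R2.
R5 ← R5 + 75/4·R2.
R3 ← R3 / (707/2).
R1 ← R1 + 45/2·R3.
R2 ← R2 + 26·R3.
R4 ← R4 + 111·R3.
R5 ← R5 + 947/2·R3.
R4 ← R4 / (-254/303).
R1 ← R1 + 39/101·R4.
R2 ← R2 + 721/303·R4.
R3 ← R3 − 5/101·R4.
R5 ← R5 + 5056/101·R4.
R5 ← R5 / (845917/889).
R1 ← R1 − 6113/889·R5.
R2 ← R2 − 39808/889·R5.
R3 ← R3 + 1181/889·R5.
R4 ← R4 − 17049/889·R5.
Reading off the reduced rows gives p = 5, q = -6, r = 0, s = -6, t = -2.

p = 5, q = -6, r = 0, s = -6, t = -2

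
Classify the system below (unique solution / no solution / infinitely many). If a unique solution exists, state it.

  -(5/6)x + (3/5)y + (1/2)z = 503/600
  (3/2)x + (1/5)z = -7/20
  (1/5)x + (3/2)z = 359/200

x = -2/5, y = -1/5, z = 5/4

Row-reduce the augmented matrix:
R1 ← R1 / (-5/6).
R2 ← R2 − 3/2·R1.
R3 ← R3 − 1/5·R1.
R2 ← R2 / (27/25).
R1 ← R1 + 18/25·R2.
R3 ← R3 − 18/125·R2.
R3 ← R3 / (221/150).
R1 ← R1 − 2/15·R3.
R2 ← R2 − 55/54·R3.
Reading off the reduced rows gives x = -2/5, y = -1/5, z = 5/4.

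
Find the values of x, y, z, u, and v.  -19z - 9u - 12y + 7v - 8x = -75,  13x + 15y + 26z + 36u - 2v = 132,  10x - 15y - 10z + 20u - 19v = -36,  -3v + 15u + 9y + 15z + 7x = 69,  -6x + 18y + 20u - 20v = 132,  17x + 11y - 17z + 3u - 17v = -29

Row-reduce the augmented matrix:
R1 ← R1 / (-8).
R2 ← R2 − 13·R1.
R3 ← R3 − 10·R1.
R4 ← R4 − 7·R1.
R5 ← R5 + 6·R1.
R6 ← R6 − 17·R1.
R2 ← R2 / (-9/2).
R1 ← R1 − 3/2·R2.
R3 ← R3 + 30·R2.
R4 ← R4 + 3/2·R2.
R5 ← R5 − 27·R2.
R6 ← R6 + 29/2·R2.
R3 ← R3 / (-5/4).
R1 ← R1 − 3/4·R3.
R2 ← R2 − 13/12·R3.
R5 ← R5 + 15·R3.
R6 ← R6 + 125/3·R3.
Swap R4 and R5.
R4 ← R4 / (1760).
R1 ← R1 + 72·R4.
R2 ← R2 + 362/3·R4.
R3 ← R3 − 107·R4.
R6 ← R6 − 13120/3·R4.
Swap R5 and R6.
R5 ← R5 / (1610/11).
R1 ← R1 + 243/55·R5.
R2 ← R2 + 347/110·R5.
R3 ← R3 − 713/220·R5.
R4 ← R4 − 113/220·R5.
R6 reduces to 0 = 0, so the extra equation is consistent.
Reading off the reduced rows gives x = -3, y = 3, z = 2, u = 2, v = -1.

x = -3, y = 3, z = 2, u = 2, v = -1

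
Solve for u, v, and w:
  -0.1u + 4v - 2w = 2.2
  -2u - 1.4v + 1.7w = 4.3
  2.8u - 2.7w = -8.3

Row-reduce the augmented matrix:
R1 ← R1 / (-1/10).
R2 ← R2 + 2·R1.
R3 ← R3 − 14/5·R1.
R2 ← R2 / (-407/5).
R1 ← R1 + 40·R2.
R3 ← R3 − 112·R2.
R3 ← R3 / (-5389/4070).
R1 ← R1 + 200/407·R3.
R2 ← R2 + 417/814·R3.
Reading off the reduced rows gives u = -2, v = 1, w = 1.

u = -2, v = 1, w = 1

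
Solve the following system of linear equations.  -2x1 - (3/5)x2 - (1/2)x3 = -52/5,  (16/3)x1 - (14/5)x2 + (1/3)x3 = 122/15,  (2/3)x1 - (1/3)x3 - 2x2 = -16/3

no solution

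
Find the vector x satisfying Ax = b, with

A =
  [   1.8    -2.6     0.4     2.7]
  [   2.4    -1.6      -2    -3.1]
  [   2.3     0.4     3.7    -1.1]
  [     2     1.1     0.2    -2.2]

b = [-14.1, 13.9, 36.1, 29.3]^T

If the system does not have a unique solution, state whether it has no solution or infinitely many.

Row-reduce the augmented matrix:
R1 ← R1 / (9/5).
R2 ← R2 − 12/5·R1.
R3 ← R3 − 23/10·R1.
R4 ← R4 − 2·R1.
R2 ← R2 / (28/15).
R1 ← R1 + 13/9·R2.
R3 ← R3 − 67/18·R2.
R4 ← R4 − 359/90·R2.
R3 ← R3 / (3461/420).
R1 ← R1 + 73/42·R3.
R2 ← R2 + 19/14·R3.
R4 ← R4 − 2171/420·R3.
R4 ← R4 / (497123/138440).
R1 ← R1 + 25283/13844·R4.
R2 ← R2 + 29603/13844·R4.
R3 ← R3 − 14801/13844·R4.
Reading off the reduced rows gives x_1 = 6, x_2 = 5, x_3 = 4, x_4 = -5.

x_1 = 6, x_2 = 5, x_3 = 4, x_4 = -5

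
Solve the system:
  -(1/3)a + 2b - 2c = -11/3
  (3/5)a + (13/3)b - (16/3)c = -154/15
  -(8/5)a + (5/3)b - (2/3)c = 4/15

no solution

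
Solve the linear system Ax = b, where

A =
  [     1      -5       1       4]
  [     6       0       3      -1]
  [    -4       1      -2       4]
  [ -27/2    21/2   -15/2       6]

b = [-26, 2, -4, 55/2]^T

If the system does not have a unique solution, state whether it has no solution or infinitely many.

no solution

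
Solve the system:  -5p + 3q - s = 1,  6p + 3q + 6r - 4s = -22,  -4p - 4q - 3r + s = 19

Row-reduce:
R1 ← R1 / (-5).
R2 ← R2 − 6·R1.
R3 ← R3 + 4·R1.
R2 ← R2 / (33/5).
R1 ← R1 + 3/5·R2.
R3 ← R3 + 32/5·R2.
R3 ← R3 / (31/11).
R1 ← R1 − 6/11·R3.
R2 ← R2 − 10/11·R3.
Rank is 3 with 4 unknowns, leaving s free.

infinitely many solutions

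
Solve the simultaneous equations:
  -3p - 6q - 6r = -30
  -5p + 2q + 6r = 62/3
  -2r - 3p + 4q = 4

Row-reduce the augmented matrix:
R1 ← R1 / (-3).
R2 ← R2 + 5·R1.
R3 ← R3 + 3·R1.
R2 ← R2 / (12).
R1 ← R1 − 2·R2.
R3 ← R3 − 10·R2.
R3 ← R3 / (-28/3).
R1 ← R1 + 2/3·R3.
R2 ← R2 − 4/3·R3.
Reading off the reduced rows gives p = 0, q = 7/3, r = 8/3.

p = 0, q = 7/3, r = 8/3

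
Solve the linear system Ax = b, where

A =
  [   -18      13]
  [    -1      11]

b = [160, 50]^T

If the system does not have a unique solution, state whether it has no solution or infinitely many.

From equation 2: x_1 = -50 + 11·x_2.
Substitute into equation 1 and solve: x_2 = 4.
Then x_1 = -6.

x_1 = -6, x_2 = 4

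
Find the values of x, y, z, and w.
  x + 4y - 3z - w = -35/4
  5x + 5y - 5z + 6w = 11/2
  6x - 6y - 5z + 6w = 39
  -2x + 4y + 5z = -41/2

Row-reduce the augmented matrix:
R2 ← R2 − 5·R1.
R3 ← R3 − 6·R1.
R4 ← R4 + 2·R1.
R2 ← R2 / (-15).
R1 ← R1 − 4·R2.
R3 ← R3 + 30·R2.
R4 ← R4 − 12·R2.
R3 ← R3 / (-7).
R1 ← R1 + 1/3·R3.
R2 ← R2 + 2/3·R3.
R4 ← R4 − 7·R3.
R4 ← R4 / (-16/5).
R1 ← R1 − 253/105·R4.
R2 ← R2 − 23/105·R4.
R3 ← R3 − 10/7·R4.
Reading off the reduced rows gives x = 1/2, y = -3, z = -3/2, w = 7/4.

x = 1/2, y = -3, z = -3/2, w = 7/4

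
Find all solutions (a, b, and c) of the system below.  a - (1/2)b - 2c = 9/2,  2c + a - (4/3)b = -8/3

Row-reduce:
R2 ← R2 − 1·R1.
R2 ← R2 / (-5/6).
R1 ← R1 + 1/2·R2.
Rank is 2 with 3 unknowns, leaving c free.

infinitely many solutions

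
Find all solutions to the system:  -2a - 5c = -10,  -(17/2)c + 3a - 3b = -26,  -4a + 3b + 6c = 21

Row-reduce:
R1 ← R1 / (-2).
R2 ← R2 − 3·R1.
R3 ← R3 + 4·R1.
R2 ← R2 / (-3).
R3 ← R3 − 3·R2.
Rank is 2 with 3 unknowns, leaving c free.

infinitely many solutions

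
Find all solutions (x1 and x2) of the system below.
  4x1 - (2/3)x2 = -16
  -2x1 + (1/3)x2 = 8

infinitely many solutions

Row-reduce:
R1 ← R1 / (4).
R2 ← R2 + 2·R1.
Rank is 1 with 2 unknowns, leaving x2 free.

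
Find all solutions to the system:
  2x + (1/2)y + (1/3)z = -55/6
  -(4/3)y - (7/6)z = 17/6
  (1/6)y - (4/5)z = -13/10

x = -4, y = -3, z = 1

Row-reduce the augmented matrix:
R1 ← R1 / (2).
R2 ← R2 / (-4/3).
R1 ← R1 − 1/4·R2.
R3 ← R3 − 1/6·R2.
R3 ← R3 / (-227/240).
R1 ← R1 + 5/96·R3.
R2 ← R2 − 7/8·R3.
Reading off the reduced rows gives x = -4, y = -3, z = 1.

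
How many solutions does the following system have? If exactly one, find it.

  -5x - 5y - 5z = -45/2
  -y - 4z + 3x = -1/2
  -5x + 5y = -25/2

x = 5/2, y = 0, z = 2

Row-reduce the augmented matrix:
R1 ← R1 / (-5).
R2 ← R2 − 3·R1.
R3 ← R3 + 5·R1.
R2 ← R2 / (-4).
R1 ← R1 − 1·R2.
R3 ← R3 − 10·R2.
R3 ← R3 / (-25/2).
R1 ← R1 + 3/4·R3.
R2 ← R2 − 7/4·R3.
Reading off the reduced rows gives x = 5/2, y = 0, z = 2.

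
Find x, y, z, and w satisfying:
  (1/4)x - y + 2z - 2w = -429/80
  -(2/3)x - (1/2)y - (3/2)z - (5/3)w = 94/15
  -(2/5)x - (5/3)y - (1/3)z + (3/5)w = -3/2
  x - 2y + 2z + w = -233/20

x = -9/4, y = 8/5, z = -13/5, w = -1

Row-reduce the augmented matrix:
R1 ← R1 / (1/4).
R2 ← R2 + 2/3·R1.
R3 ← R3 + 2/5·R1.
R4 ← R4 − 1·R1.
R2 ← R2 / (-19/6).
R1 ← R1 + 4·R2.
R3 ← R3 + 49/15·R2.
R4 ← R4 − 2·R2.
R3 ← R3 / (-62/57).
R1 ← R1 − 60/19·R3.
R2 ← R2 + 23/19·R3.
R4 ← R4 + 68/19·R3.
R4 ← R4 / (-1647/155).
R1 ← R1 − 442/31·R4.
R2 ← R2 + 909/310·R4.
R3 ← R3 + 1317/310·R4.
Reading off the reduced rows gives x = -9/4, y = 8/5, z = -13/5, w = -1.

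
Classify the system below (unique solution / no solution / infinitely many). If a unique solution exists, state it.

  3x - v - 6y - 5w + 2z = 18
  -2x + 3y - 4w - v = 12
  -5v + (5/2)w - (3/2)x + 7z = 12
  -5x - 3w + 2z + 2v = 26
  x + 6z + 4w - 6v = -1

Row-reduce:
R1 ← R1 / (3).
R2 ← R2 + 2·R1.
R3 ← R3 + 3/2·R1.
R4 ← R4 + 5·R1.
R5 ← R5 − 1·R1.
R2 ← R2 / (-1).
R1 ← R1 + 2·R2.
R3 ← R3 + 3·R2.
R4 ← R4 + 10·R2.
R5 ← R5 − 2·R2.
R3 ← R3 / (4).
R1 ← R1 + 2·R3.
R2 ← R2 + 4/3·R3.
R4 ← R4 + 8·R3.
R5 ← R5 − 8·R3.
R4 ← R4 / (106).
R1 ← R1 − 24·R4.
R2 ← R2 − 44/3·R4.
R3 ← R3 − 11/2·R4.
R5 ← R5 + 53·R4.
Rank is 4 with 5 unknowns, leaving v free.

infinitely many solutions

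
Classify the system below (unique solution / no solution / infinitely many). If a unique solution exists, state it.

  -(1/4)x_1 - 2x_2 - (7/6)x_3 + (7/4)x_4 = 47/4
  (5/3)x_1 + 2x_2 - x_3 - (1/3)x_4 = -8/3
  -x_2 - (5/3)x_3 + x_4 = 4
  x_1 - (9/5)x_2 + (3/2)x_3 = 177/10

x_1 = 6, x_2 = -4, x_3 = 3, x_4 = 5

Row-reduce the augmented matrix:
R1 ← R1 / (-1/4).
R2 ← R2 − 5/3·R1.
R4 ← R4 − 1·R1.
R2 ← R2 / (-34/3).
R1 ← R1 − 8·R2.
R3 ← R3 + 1·R2.
R4 ← R4 + 49/5·R2.
R3 ← R3 / (-91/102).
R1 ← R1 + 26/17·R3.
R2 ← R2 − 79/102·R3.
R4 ← R4 − 376/85·R3.
R4 ← R4 / (-14/5).
R1 ← R1 − 1·R4.
R2 ← R2 + 1·R4.
Reading off the reduced rows gives x_1 = 6, x_2 = -4, x_3 = 3, x_4 = 5.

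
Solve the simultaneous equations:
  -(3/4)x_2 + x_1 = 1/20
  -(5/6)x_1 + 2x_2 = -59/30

From equation 1: x_1 = 1/20 + 3/4·x_2.
Substitute into equation 2 and solve: x_2 = -7/5.
Then x_1 = -1.

x_1 = -1, x_2 = -7/5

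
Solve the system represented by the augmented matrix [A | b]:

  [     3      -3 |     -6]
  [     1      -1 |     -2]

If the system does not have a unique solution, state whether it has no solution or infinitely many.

infinitely many solutions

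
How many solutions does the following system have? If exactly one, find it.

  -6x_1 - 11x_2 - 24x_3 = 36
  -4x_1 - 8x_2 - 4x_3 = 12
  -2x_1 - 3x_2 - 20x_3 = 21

no solution

Row-reduce:
R1 ← R1 / (-6).
R2 ← R2 + 4·R1.
R3 ← R3 + 2·R1.
R2 ← R2 / (-2/3).
R1 ← R1 − 11/6·R2.
R3 ← R3 − 2/3·R2.
Row 3 reduces to 0 = -3, a contradiction. The system is inconsistent.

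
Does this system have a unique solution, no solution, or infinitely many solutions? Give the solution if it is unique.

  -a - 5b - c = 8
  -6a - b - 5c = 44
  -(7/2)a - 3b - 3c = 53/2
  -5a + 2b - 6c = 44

Row-reduce:
R1 ← R1 / (-1).
R2 ← R2 + 6·R1.
R3 ← R3 + 7/2·R1.
R4 ← R4 + 5·R1.
R2 ← R2 / (29).
R1 ← R1 − 5·R2.
R3 ← R3 − 29/2·R2.
R4 ← R4 − 27·R2.
Swap R3 and R4.
R3 ← R3 / (-56/29).
R1 ← R1 − 24/29·R3.
R2 ← R2 − 1/29·R3.
Row 4 reduces to 0 = 1/2, a contradiction. The system is inconsistent.

no solution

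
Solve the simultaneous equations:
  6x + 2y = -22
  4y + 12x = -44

infinitely many solutions

Row-reduce:
R1 ← R1 / (6).
R2 ← R2 − 12·R1.
Rank is 1 with 2 unknowns, leaving y free.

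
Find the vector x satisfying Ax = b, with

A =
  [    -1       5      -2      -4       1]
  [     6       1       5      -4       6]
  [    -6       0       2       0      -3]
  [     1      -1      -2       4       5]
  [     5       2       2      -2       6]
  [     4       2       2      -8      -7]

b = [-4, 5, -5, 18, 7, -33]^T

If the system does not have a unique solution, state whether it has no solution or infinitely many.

no solution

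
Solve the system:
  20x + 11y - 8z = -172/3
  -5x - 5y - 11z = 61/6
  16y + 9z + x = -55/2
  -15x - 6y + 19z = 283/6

x = -3/2, y = -2, z = 2/3

Row-reduce the augmented matrix:
R1 ← R1 / (20).
R2 ← R2 + 5·R1.
R3 ← R3 − 1·R1.
R4 ← R4 + 15·R1.
R2 ← R2 / (-9/4).
R1 ← R1 − 11/20·R2.
R3 ← R3 − 309/20·R2.
R4 ← R4 − 9/4·R2.
R3 ← R3 / (-1198/15).
R1 ← R1 + 161/45·R3.
R2 ← R2 − 52/9·R3.
R4 reduces to 0 = 0, so the extra equation is consistent.
Reading off the reduced rows gives x = -3/2, y = -2, z = 2/3.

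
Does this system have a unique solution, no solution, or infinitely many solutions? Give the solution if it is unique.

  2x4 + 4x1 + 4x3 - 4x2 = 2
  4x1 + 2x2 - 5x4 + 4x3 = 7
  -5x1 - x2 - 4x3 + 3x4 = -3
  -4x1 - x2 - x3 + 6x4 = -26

x1 = 1, x2 = -5, x3 = -3, x4 = -5

Row-reduce the augmented matrix:
R1 ← R1 / (4).
R2 ← R2 − 4·R1.
R3 ← R3 + 5·R1.
R4 ← R4 + 4·R1.
R2 ← R2 / (6).
R1 ← R1 + 1·R2.
R3 ← R3 + 6·R2.
R4 ← R4 + 5·R2.
R1 ← R1 − 1·R3.
R4 ← R4 − 3·R3.
R4 ← R4 / (20/3).
R1 ← R1 − 5/6·R4.
R2 ← R2 + 7/6·R4.
R3 ← R3 + 3/2·R4.
Reading off the reduced rows gives x1 = 1, x2 = -5, x3 = -3, x4 = -5.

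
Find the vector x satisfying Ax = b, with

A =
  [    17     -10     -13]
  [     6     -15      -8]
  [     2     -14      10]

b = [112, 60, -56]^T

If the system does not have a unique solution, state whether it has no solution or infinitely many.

Row-reduce the augmented matrix:
R1 ← R1 / (17).
R2 ← R2 − 6·R1.
R3 ← R3 − 2·R1.
R2 ← R2 / (-195/17).
R1 ← R1 + 10/17·R2.
R3 ← R3 + 218/17·R2.
R3 ← R3 / (2992/195).
R1 ← R1 + 23/39·R3.
R2 ← R2 − 58/195·R3.
Reading off the reduced rows gives x_1 = 2, x_2 = 0, x_3 = -6.

x_1 = 2, x_2 = 0, x_3 = -6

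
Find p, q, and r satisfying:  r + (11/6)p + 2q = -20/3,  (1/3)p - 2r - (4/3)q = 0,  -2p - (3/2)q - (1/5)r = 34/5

Row-reduce the augmented matrix:
R1 ← R1 / (11/6).
R2 ← R2 − 1/3·R1.
R3 ← R3 + 2·R1.
R2 ← R2 / (-56/33).
R1 ← R1 − 12/11·R2.
R3 ← R3 − 15/22·R2.
R3 ← R3 / (1/70).
R1 ← R1 + 6/7·R3.
R2 ← R2 − 9/7·R3.
Reading off the reduced rows gives p = -2, q = -2, r = 1.

p = -2, q = -2, r = 1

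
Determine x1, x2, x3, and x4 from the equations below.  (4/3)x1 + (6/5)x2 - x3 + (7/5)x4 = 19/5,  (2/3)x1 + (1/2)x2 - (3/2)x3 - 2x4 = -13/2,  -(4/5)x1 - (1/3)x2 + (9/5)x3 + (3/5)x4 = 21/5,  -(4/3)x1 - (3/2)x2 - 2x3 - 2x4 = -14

x1 = 3, x2 = 0, x3 = 3, x4 = 2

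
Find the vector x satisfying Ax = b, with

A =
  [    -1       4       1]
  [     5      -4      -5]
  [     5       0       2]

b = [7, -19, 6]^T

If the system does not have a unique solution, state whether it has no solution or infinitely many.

Row-reduce the augmented matrix:
R1 ← R1 / (-1).
R2 ← R2 − 5·R1.
R3 ← R3 − 5·R1.
R2 ← R2 / (16).
R1 ← R1 + 4·R2.
R3 ← R3 − 20·R2.
R3 ← R3 / (7).
R1 ← R1 + 1·R3.
Reading off the reduced rows gives x_1 = 0, x_2 = 1, x_3 = 3.

x_1 = 0, x_2 = 1, x_3 = 3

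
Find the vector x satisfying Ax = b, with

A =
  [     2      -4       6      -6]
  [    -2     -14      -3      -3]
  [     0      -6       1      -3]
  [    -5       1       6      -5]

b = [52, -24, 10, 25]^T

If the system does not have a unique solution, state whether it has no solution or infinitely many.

Row-reduce:
R1 ← R1 / (2).
R2 ← R2 + 2·R1.
R4 ← R4 + 5·R1.
R2 ← R2 / (-18).
R1 ← R1 + 2·R2.
R3 ← R3 + 6·R2.
R4 ← R4 + 9·R2.
Swap R3 and R4.
R3 ← R3 / (39/2).
R1 ← R1 − 8/3·R3.
R2 ← R2 + 1/6·R3.
Row 4 reduces to 0 = 2/3, a contradiction. The system is inconsistent.

no solution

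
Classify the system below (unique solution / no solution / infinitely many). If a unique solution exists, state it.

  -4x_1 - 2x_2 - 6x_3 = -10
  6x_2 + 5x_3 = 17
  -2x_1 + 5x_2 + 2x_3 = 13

Row-reduce:
R1 ← R1 / (-4).
R3 ← R3 + 2·R1.
R2 ← R2 / (6).
R1 ← R1 − 1/2·R2.
R3 ← R3 − 6·R2.
Row 3 reduces to 0 = 1, a contradiction. The system is inconsistent.

no solution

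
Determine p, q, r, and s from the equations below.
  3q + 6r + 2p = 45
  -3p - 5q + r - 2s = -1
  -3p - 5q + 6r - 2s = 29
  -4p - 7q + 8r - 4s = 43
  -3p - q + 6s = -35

p = 6, q = -1, r = 6, s = -3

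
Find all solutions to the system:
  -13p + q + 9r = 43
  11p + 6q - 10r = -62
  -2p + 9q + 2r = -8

Row-reduce the augmented matrix:
R1 ← R1 / (-13).
R2 ← R2 − 11·R1.
R3 ← R3 + 2·R1.
R2 ← R2 / (89/13).
R1 ← R1 + 1/13·R2.
R3 ← R3 − 115/13·R2.
R3 ← R3 / (329/89).
R1 ← R1 + 64/89·R3.
R2 ← R2 + 31/89·R3.
Reading off the reduced rows gives p = 0, q = -2, r = 5.

p = 0, q = -2, r = 5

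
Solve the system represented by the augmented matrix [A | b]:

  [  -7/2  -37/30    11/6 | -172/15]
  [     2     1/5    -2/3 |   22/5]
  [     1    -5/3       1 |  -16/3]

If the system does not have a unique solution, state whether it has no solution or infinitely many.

infinitely many solutions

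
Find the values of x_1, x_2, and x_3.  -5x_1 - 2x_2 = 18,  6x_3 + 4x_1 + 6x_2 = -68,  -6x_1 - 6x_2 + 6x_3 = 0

Row-reduce the augmented matrix:
R1 ← R1 / (-5).
R2 ← R2 − 4·R1.
R3 ← R3 + 6·R1.
R2 ← R2 / (22/5).
R1 ← R1 − 2/5·R2.
R3 ← R3 + 18/5·R2.
R3 ← R3 / (120/11).
R1 ← R1 + 6/11·R3.
R2 ← R2 − 15/11·R3.
Reading off the reduced rows gives x_1 = -2, x_2 = -4, x_3 = -6.

x_1 = -2, x_2 = -4, x_3 = -6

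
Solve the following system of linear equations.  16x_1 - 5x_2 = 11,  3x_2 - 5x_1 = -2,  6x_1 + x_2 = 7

Row-reduce the augmented matrix:
R1 ← R1 / (16).
R2 ← R2 + 5·R1.
R3 ← R3 − 6·R1.
R2 ← R2 / (23/16).
R1 ← R1 + 5/16·R2.
R3 ← R3 − 23/8·R2.
R3 reduces to 0 = 0, so the extra equation is consistent.
Reading off the reduced rows gives x_1 = 1, x_2 = 1.

x_1 = 1, x_2 = 1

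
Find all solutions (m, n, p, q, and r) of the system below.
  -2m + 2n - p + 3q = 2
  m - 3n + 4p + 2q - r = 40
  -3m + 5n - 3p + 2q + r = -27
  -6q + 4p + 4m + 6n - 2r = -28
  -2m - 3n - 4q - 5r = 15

m = 1, n = -4, p = 3, q = 5, r = -5

Row-reduce the augmented matrix:
R1 ← R1 / (-2).
R2 ← R2 − 1·R1.
R3 ← R3 + 3·R1.
R4 ← R4 − 4·R1.
R5 ← R5 + 2·R1.
R2 ← R2 / (-2).
R1 ← R1 + 1·R2.
R3 ← R3 − 2·R2.
R4 ← R4 − 10·R2.
R5 ← R5 + 5·R2.
R3 ← R3 / (2).
R1 ← R1 + 5/4·R3.
R2 ← R2 + 7/4·R3.
R4 ← R4 − 39/2·R3.
R5 ← R5 + 31/4·R3.
R4 ← R4 / (31/4).
R1 ← R1 + 21/8·R4.
R2 ← R2 + 7/8·R4.
R3 ← R3 − 1/2·R4.
R5 ← R5 + 95/8·R4.
R5 ← R5 / (-410/31).
R1 ← R1 + 58/31·R5.
R2 ← R2 + 9/31·R5.
R3 ← R3 − 14/31·R5.
R4 ← R4 + 28/31·R5.
Reading off the reduced rows gives m = 1, n = -4, p = 3, q = 5, r = -5.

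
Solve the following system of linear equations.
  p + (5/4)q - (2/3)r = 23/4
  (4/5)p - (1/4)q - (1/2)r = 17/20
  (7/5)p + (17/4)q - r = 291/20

no solution

Row-reduce:
R2 ← R2 − 4/5·R1.
R3 ← R3 − 7/5·R1.
R2 ← R2 / (-5/4).
R1 ← R1 − 5/4·R2.
R3 ← R3 − 5/2·R2.
Row 3 reduces to 0 = -1, a contradiction. The system is inconsistent.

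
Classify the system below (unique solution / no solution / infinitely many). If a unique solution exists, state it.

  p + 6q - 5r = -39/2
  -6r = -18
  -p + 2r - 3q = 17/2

p = -1/2, q = -2/3, r = 3

Row-reduce the augmented matrix:
R3 ← R3 + 1·R1.
Swap R2 and R3.
R2 ← R2 / (3).
R1 ← R1 − 6·R2.
R3 ← R3 / (-6).
R1 ← R1 − 1·R3.
R2 ← R2 + 1·R3.
Reading off the reduced rows gives p = -1/2, q = -2/3, r = 3.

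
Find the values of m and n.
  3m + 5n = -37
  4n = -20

m = -4, n = -5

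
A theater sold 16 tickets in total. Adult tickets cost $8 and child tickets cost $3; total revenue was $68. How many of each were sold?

Let a = adult tickets, c = child tickets.
  a + c = 16
  8a + 3c = 68
From equation 1: a = 16 − c.
Substitute into equation 2 and solve: c = 12.
Then a = 4.

adult tickets: 4, child tickets: 12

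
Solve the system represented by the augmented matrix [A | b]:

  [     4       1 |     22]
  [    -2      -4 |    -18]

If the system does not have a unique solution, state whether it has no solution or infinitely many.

x_1 = 5, x_2 = 2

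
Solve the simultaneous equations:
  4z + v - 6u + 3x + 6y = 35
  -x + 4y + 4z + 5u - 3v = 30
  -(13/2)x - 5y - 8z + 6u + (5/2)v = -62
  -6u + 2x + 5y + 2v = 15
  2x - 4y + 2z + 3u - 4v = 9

no solution

Row-reduce:
R1 ← R1 / (3).
R2 ← R2 + 1·R1.
R3 ← R3 + 13/2·R1.
R4 ← R4 − 2·R1.
R5 ← R5 − 2·R1.
R2 ← R2 / (6).
R1 ← R1 − 2·R2.
R3 ← R3 − 8·R2.
R4 ← R4 − 1·R2.
R5 ← R5 + 8·R2.
R3 ← R3 / (-58/9).
R1 ← R1 + 4/9·R3.
R2 ← R2 − 8/9·R3.
R4 ← R4 + 32/9·R3.
R5 ← R5 − 58/9·R3.
R4 ← R4 / (207/58).
R1 ← R1 + 65/29·R4.
R2 ← R2 + 59/58·R4.
R3 ← R3 − 99/58·R4.
Row 5 reduces to 0 = -1/2, a contradiction. The system is inconsistent.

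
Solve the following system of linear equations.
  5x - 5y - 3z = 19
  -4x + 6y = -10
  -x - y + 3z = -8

no solution

Row-reduce:
R1 ← R1 / (5).
R2 ← R2 + 4·R1.
R3 ← R3 + 1·R1.
R2 ← R2 / (2).
R1 ← R1 + 1·R2.
R3 ← R3 + 2·R2.
Row 3 reduces to 0 = 1, a contradiction. The system is inconsistent.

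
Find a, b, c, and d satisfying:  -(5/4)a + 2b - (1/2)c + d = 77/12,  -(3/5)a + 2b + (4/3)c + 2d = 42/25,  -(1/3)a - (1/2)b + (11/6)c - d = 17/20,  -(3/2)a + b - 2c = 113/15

a = -14/5, b = 7/3, c = -1/2, d = -2

Row-reduce the augmented matrix:
R1 ← R1 / (-5/4).
R2 ← R2 + 3/5·R1.
R3 ← R3 + 1/3·R1.
R4 ← R4 + 3/2·R1.
R2 ← R2 / (26/25).
R1 ← R1 + 8/5·R2.
R3 ← R3 + 31/30·R2.
R4 ← R4 + 7/5·R2.
R3 ← R3 / (413/117).
R1 ← R1 − 110/39·R3.
R2 ← R2 − 59/39·R3.
R4 ← R4 − 28/39·R3.
R4 ← R4 / (47/59).
R1 ← R1 − 555/413·R4.
R2 ← R2 − 19/14·R4.
R3 ← R3 − 57/826·R4.
Reading off the reduced rows gives a = -14/5, b = 7/3, c = -1/2, d = -2.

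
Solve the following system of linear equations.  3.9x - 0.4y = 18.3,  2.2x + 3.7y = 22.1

x = 5, y = 3

Row-reduce the augmented matrix:
R1 ← R1 / (39/10).
R2 ← R2 − 11/5·R1.
R2 ← R2 / (1531/390).
R1 ← R1 + 4/39·R2.
Reading off the reduced rows gives x = 5, y = 3.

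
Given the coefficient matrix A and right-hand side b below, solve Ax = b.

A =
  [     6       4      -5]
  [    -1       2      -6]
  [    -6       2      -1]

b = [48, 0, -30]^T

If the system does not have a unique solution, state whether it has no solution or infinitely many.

Row-reduce the augmented matrix:
R1 ← R1 / (6).
R2 ← R2 + 1·R1.
R3 ← R3 + 6·R1.
R2 ← R2 / (8/3).
R1 ← R1 − 2/3·R2.
R3 ← R3 − 6·R2.
R3 ← R3 / (75/8).
R1 ← R1 − 7/8·R3.
R2 ← R2 + 41/16·R3.
Reading off the reduced rows gives x_1 = 6, x_2 = 3, x_3 = 0.

x_1 = 6, x_2 = 3, x_3 = 0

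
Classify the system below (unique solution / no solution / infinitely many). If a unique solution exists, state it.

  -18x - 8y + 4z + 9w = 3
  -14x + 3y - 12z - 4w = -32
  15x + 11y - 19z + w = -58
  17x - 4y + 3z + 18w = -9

x = 0, y = 0, z = 3, w = -1

Row-reduce the augmented matrix:
R1 ← R1 / (-18).
R2 ← R2 + 14·R1.
R3 ← R3 − 15·R1.
R4 ← R4 − 17·R1.
R2 ← R2 / (83/9).
R1 ← R1 − 4/9·R2.
R3 ← R3 − 13/3·R2.
R4 ← R4 + 104/9·R2.
R3 ← R3 / (-711/83).
R1 ← R1 − 42/83·R3.
R2 ← R2 + 136/83·R3.
R4 ← R4 + 1009/83·R3.
R4 ← R4 / (-4750/711).
R1 ← R1 − 397/474·R4.
R2 ← R2 + 2707/711·R4.
R3 ← R3 + 2269/1422·R4.
Reading off the reduced rows gives x = 0, y = 0, z = 3, w = -1.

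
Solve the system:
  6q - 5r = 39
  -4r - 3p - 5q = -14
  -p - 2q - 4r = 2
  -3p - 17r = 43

no solution

Row-reduce:
Swap R1 and R2.
R1 ← R1 / (-3).
R3 ← R3 + 1·R1.
R4 ← R4 + 3·R1.
R2 ← R2 / (6).
R1 ← R1 − 5/3·R2.
R3 ← R3 + 1/3·R2.
R4 ← R4 − 5·R2.
R3 ← R3 / (-53/18).
R1 ← R1 − 49/18·R3.
R2 ← R2 + 5/6·R3.
R4 ← R4 + 53/6·R3.
Row 4 reduces to 0 = -2, a contradiction. The system is inconsistent.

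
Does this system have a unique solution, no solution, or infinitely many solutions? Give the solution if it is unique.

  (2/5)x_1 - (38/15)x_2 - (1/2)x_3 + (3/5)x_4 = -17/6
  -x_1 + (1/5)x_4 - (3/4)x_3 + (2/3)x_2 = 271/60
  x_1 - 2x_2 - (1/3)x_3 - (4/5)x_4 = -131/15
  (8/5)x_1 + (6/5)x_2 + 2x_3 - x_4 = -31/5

Row-reduce:
R1 ← R1 / (2/5).
R2 ← R2 + 1·R1.
R3 ← R3 − 1·R1.
R4 ← R4 − 8/5·R1.
R2 ← R2 / (-17/3).
R1 ← R1 + 19/3·R2.
R3 ← R3 − 13/3·R2.
R4 ← R4 − 34/3·R2.
R3 ← R3 / (-125/204).
R1 ← R1 − 67/68·R3.
R2 ← R2 − 6/17·R3.
Rank is 3 with 4 unknowns, leaving x_4 free.

infinitely many solutions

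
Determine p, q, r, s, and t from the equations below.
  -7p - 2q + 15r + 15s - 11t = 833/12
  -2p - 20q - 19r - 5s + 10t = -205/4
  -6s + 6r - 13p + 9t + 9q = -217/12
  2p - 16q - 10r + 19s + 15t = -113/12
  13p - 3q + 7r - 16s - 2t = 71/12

Row-reduce the augmented matrix:
R1 ← R1 / (-7).
R2 ← R2 + 2·R1.
R3 ← R3 + 13·R1.
R4 ← R4 − 2·R1.
R5 ← R5 − 13·R1.
R2 ← R2 / (-136/7).
R1 ← R1 − 2/7·R2.
R3 ← R3 − 89/7·R2.
R4 ← R4 + 116/7·R2.
R5 ← R5 + 47/7·R2.
R3 ← R3 / (-5045/136).
R1 ← R1 + 169/68·R3.
R2 ← R2 − 163/136·R3.
R4 ← R4 − 481/34·R3.
R5 ← R5 − 5835/136·R3.
R4 ← R4 / (80601/5045).
R1 ← R1 − 1998/5045·R4.
R2 ← R2 + 4098/5045·R4.
R3 ← R3 − 5431/5045·R4.
R5 ← R5 + 31401/1009·R4.
R5 ← R5 / (1250000/26867).
R1 ← R1 + 31131/26867·R5.
R2 ← R2 − 35532/26867·R5.
R3 ← R3 + 164911/80601·R5.
R4 ← R4 − 76433/80601·R5.
Reading off the reduced rows gives p = 1/3, q = -3/4, r = 7/3, s = 5/4, t = -3/2.

p = 1/3, q = -3/4, r = 7/3, s = 5/4, t = -3/2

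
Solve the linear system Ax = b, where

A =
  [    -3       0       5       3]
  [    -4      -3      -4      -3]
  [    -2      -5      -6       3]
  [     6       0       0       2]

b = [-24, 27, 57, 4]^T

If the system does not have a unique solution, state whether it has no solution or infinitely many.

x_1 = 0, x_2 = -3, x_3 = -6, x_4 = 2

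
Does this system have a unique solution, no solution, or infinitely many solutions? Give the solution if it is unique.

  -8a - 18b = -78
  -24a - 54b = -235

Row-reduce:
R1 ← R1 / (-8).
R2 ← R2 + 24·R1.
Row 2 reduces to 0 = -1, a contradiction. The system is inconsistent.

no solution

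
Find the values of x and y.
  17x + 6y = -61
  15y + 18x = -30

x = -5, y = 4

Row-reduce the augmented matrix:
R1 ← R1 / (17).
R2 ← R2 − 18·R1.
R2 ← R2 / (147/17).
R1 ← R1 − 6/17·R2.
Reading off the reduced rows gives x = -5, y = 4.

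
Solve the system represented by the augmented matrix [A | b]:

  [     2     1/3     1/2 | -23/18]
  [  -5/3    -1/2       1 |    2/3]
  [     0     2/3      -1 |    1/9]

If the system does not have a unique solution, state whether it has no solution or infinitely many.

Row-reduce the augmented matrix:
R1 ← R1 / (2).
R2 ← R2 + 5/3·R1.
R2 ← R2 / (-2/9).
R1 ← R1 − 1/6·R2.
R3 ← R3 − 2/3·R2.
R3 ← R3 / (13/4).
R1 ← R1 − 21/16·R3.
R2 ← R2 + 51/8·R3.
Reading off the reduced rows gives x_1 = -1/2, x_2 = -1/3, x_3 = -1/3.

x_1 = -1/2, x_2 = -1/3, x_3 = -1/3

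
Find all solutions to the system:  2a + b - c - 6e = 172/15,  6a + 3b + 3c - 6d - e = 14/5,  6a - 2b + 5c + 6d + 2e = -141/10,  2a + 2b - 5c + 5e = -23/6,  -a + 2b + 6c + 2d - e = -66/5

Row-reduce the augmented matrix:
R1 ← R1 / (2).
R2 ← R2 − 6·R1.
R3 ← R3 − 6·R1.
R4 ← R4 − 2·R1.
R5 ← R5 + 1·R1.
Swap R2 and R3.
R2 ← R2 / (-5).
R1 ← R1 − 1/2·R2.
R4 ← R4 − 1·R2.
R5 ← R5 − 5/2·R2.
R3 ← R3 / (6).
R1 ← R1 − 3/10·R3.
R2 ← R2 + 8/5·R3.
R4 ← R4 + 12/5·R3.
R5 ← R5 − 19/2·R3.
R4 ← R4 / (-6/5).
R1 ← R1 − 9/10·R4.
R2 ← R2 + 14/5·R4.
R3 ← R3 + 1·R4.
R5 ← R5 − 29/2·R4.
R5 ← R5 / (485/2).
R1 ← R1 − 29/2·R5.
R2 ← R2 + 151/3·R5.
R3 ← R3 + 46/3·R5.
R4 ← R4 + 109/6·R5.
Reading off the reduced rows gives a = 1/3, b = -3/2, c = -3/2, d = -4/3, e = -9/5.

a = 1/3, b = -3/2, c = -3/2, d = -4/3, e = -9/5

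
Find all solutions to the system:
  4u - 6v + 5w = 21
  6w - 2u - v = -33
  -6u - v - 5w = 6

u = 4, v = -5, w = -5

Row-reduce the augmented matrix:
R1 ← R1 / (4).
R2 ← R2 + 2·R1.
R3 ← R3 + 6·R1.
R2 ← R2 / (-4).
R1 ← R1 + 3/2·R2.
R3 ← R3 + 10·R2.
R3 ← R3 / (-75/4).
R1 ← R1 + 31/16·R3.
R2 ← R2 + 17/8·R3.
Reading off the reduced rows gives u = 4, v = -5, w = -5.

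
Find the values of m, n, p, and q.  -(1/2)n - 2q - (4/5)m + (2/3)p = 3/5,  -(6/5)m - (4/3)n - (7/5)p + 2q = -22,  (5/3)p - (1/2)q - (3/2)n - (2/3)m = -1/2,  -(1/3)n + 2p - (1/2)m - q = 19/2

m = 3, n = 6, p = 6, q = -1

Row-reduce the augmented matrix:
R1 ← R1 / (-4/5).
R2 ← R2 + 6/5·R1.
R3 ← R3 + 2/3·R1.
R4 ← R4 + 1/2·R1.
R2 ← R2 / (-7/12).
R1 ← R1 − 5/8·R2.
R3 ← R3 + 13/12·R2.
R4 ← R4 + 1/48·R2.
R3 ← R3 / (1754/315).
R1 ← R1 + 143/42·R3.
R2 ← R2 − 144/35·R3.
R4 ← R4 − 701/420·R3.
R4 ← R4 / (35151/14032).
R1 ← R1 − 20295/7016·R4.
R2 ← R2 + 2256/877·R4.
R3 ← R3 + 5115/3508·R4.
Reading off the reduced rows gives m = 3, n = 6, p = 6, q = -1.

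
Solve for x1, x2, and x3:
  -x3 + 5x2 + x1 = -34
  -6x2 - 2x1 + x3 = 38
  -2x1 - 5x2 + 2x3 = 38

Row-reduce the augmented matrix:
R2 ← R2 + 2·R1.
R3 ← R3 + 2·R1.
R2 ← R2 / (4).
R1 ← R1 − 5·R2.
R3 ← R3 − 5·R2.
R3 ← R3 / (5/4).
R1 ← R1 − 1/4·R3.
R2 ← R2 + 1/4·R3.
Reading off the reduced rows gives x1 = 2, x2 = -6, x3 = 6.

x1 = 2, x2 = -6, x3 = 6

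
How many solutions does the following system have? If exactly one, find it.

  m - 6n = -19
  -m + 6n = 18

no solution

Row-reduce:
R2 ← R2 + 1·R1.
Row 2 reduces to 0 = -1, a contradiction. The system is inconsistent.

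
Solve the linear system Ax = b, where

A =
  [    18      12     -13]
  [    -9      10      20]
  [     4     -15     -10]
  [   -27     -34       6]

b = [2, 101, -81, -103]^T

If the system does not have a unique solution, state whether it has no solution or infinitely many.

Row-reduce:
R1 ← R1 / (18).
R2 ← R2 + 9·R1.
R3 ← R3 − 4·R1.
R4 ← R4 + 27·R1.
R2 ← R2 / (16).
R1 ← R1 − 2/3·R2.
R3 ← R3 + 53/3·R2.
R4 ← R4 + 16·R2.
R3 ← R3 / (2245/288).
R1 ← R1 + 185/144·R3.
R2 ← R2 − 27/32·R3.
Row 4 reduces to 0 = 2, a contradiction. The system is inconsistent.

no solution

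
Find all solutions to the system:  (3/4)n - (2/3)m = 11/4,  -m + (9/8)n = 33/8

Row-reduce:
R1 ← R1 / (-2/3).
R2 ← R2 + 1·R1.
Rank is 1 with 2 unknowns, leaving n free.

infinitely many solutions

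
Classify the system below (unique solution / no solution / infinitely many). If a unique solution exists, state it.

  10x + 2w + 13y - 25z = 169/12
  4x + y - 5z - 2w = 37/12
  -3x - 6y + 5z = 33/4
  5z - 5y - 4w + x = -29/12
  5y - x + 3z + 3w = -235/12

x = -2, y = -8/3, z = -11/4, w = 0

Row-reduce the augmented matrix:
R1 ← R1 / (10).
R2 ← R2 − 4·R1.
R3 ← R3 + 3·R1.
R4 ← R4 − 1·R1.
R5 ← R5 + 1·R1.
R2 ← R2 / (-21/5).
R1 ← R1 − 13/10·R2.
R3 ← R3 + 21/10·R2.
R4 ← R4 + 63/10·R2.
R5 ← R5 − 63/10·R2.
R3 ← R3 / (-5).
R1 ← R1 + 20/21·R3.
R2 ← R2 + 25/21·R3.
R5 ← R5 − 8·R3.
Swap R4 and R5.
R4 ← R4 / (11/5).
R1 ← R1 + 22/21·R4.
R2 ← R2 − 4/21·R4.
R3 ← R3 + 2/5·R4.
R5 reduces to 0 = 0, so the extra equation is consistent.
Reading off the reduced rows gives x = -2, y = -8/3, z = -11/4, w = 0.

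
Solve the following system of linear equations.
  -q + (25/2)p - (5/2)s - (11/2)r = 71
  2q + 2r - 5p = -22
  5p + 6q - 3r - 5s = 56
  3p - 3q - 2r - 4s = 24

no solution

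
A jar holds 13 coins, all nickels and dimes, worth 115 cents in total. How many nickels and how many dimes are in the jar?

nickels: 3, dimes: 10

Let n = nickels, d = dimes.
  d + n = 13
  5n + 10d = 115
Row-reduce the augmented matrix:
R2 ← R2 − 5·R1.
R2 ← R2 / (5).
R1 ← R1 − 1·R2.
Reading off the reduced rows gives n = 3, d = 10.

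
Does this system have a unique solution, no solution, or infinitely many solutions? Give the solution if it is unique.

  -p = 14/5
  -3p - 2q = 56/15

p = -14/5, q = 7/3

Row-reduce the augmented matrix:
R1 ← R1 / (-1).
R2 ← R2 + 3·R1.
R2 ← R2 / (-2).
Reading off the reduced rows gives p = -14/5, q = 7/3.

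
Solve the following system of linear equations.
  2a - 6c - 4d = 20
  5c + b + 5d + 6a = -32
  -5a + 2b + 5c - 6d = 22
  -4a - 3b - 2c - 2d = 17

a = -1, b = -1, c = -1, d = -4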